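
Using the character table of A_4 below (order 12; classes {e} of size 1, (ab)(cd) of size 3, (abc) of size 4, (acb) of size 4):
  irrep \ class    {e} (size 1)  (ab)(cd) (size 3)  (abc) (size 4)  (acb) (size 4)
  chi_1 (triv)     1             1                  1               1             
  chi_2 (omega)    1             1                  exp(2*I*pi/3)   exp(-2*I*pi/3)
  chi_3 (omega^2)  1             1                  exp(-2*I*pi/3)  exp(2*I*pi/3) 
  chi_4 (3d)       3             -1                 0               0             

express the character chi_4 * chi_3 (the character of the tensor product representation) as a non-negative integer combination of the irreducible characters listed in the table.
chi_4 tensor chi_3 = chi_4 (all other irreducibles have multiplicity 0).

Why: The character of a tensor product is the pointwise product (chi_4 * chi_3)(C) = chi_4(C) * chi_3(C):
  {e}: (3)*(1), (ab)(cd): (-1)*(1), (abc): (0)*(exp(-2*I*pi/3)), (acb): (0)*(exp(2*I*pi/3))
so (chi_4 * chi_3) takes values
  {e} -> 3, (ab)(cd) -> -1, (abc) -> 0, (acb) -> 0.
Now take the inner product of this character with each irreducible chi from the table, <chi_4*chi_3, chi> = (1/12) sum_C |C| (chi_4*chi_3)(C) conj(chi(C)):
  <chi_4*chi_3, chi_1> = (1/12)[1*(3)*conj(1) + 3*(-1)*conj(1) + 4*(0)*conj(1) + 4*(0)*conj(1)]
      = (1/12)[(3) + (-3) + (0) + (0)] = 0/12 = 0
  <chi_4*chi_3, chi_2> = (1/12)[1*(3)*conj(1) + 3*(-1)*conj(1) + 4*(0)*conj(exp(2*I*pi/3)) + 4*(0)*conj(exp(-2*I*pi/3))]
      = (1/12)[(3) + (-3) + (0) + (0)] = 0/12 = 0
  <chi_4*chi_3, chi_3> = (1/12)[1*(3)*conj(1) + 3*(-1)*conj(1) + 4*(0)*conj(exp(-2*I*pi/3)) + 4*(0)*conj(exp(2*I*pi/3))]
      = (1/12)[(3) + (-3) + (0) + (0)] = 0/12 = 0
  <chi_4*chi_3, chi_4> = (1/12)[1*(3)*conj(3) + 3*(-1)*conj(-1) + 4*(0)*conj(0) + 4*(0)*conj(0)]
      = (1/12)[(9) + (3) + (0) + (0)] = 12/12 = 1
(Exp terms are combined using exp(i*s)*conj(exp(i*t)) = exp(i*(s-t)), and sums of them are collapsed using the identity that for every m > 1 the m distinct m-th roots of unity sum to 0, e.g. 1 + exp(2*I*pi/3) + exp(-2*I*pi/3) = 0.)
Hence the multiplicities are chi_4: 1. Dimension check: dim(chi_4)*dim(chi_3) = 3*1 = 3 and sum (mult * dim) = 1*3 = 3.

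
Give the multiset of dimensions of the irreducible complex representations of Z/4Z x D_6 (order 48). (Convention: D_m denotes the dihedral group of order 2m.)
Dimensions: 1, 1, 1, 1, 1, 1, 1, 1, 1, 1, 1, 1, 1, 1, 1, 1, 2, 2, 2, 2, 2, 2, 2, 2

Working: There are 24 irreducibles (= number of conjugacy classes). Their dimensions d_i satisfy sum d_i^2 = |G| = 48: 1 + 1 + 1 + 1 + 1 + 1 + 1 + 1 + 1 + 1 + 1 + 1 + 1 + 1 + 1 + 1 + 4 + 4 + 4 + 4 + 4 + 4 + 4 + 4 = 48. (For the product with Z/4Z: each of the 4 1-dim characters of Z/4Z tensors with each irrep of D_6, giving 4 copies of each D_6-dimension.)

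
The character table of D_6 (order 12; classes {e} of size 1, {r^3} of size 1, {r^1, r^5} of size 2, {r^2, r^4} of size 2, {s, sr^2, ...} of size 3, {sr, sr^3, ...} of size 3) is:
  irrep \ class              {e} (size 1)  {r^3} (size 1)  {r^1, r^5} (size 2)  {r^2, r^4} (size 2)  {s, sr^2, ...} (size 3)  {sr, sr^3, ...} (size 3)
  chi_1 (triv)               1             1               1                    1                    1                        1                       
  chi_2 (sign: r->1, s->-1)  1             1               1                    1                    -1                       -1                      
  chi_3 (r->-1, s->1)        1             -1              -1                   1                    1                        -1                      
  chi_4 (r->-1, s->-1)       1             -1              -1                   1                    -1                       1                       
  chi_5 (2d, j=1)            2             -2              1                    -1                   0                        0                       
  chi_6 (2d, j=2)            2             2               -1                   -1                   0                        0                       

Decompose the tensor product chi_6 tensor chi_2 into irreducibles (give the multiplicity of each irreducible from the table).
chi_6 tensor chi_2 = chi_6 (all other irreducibles have multiplicity 0).

Derivation: The character of a tensor product is the pointwise product (chi_6 * chi_2)(C) = chi_6(C) * chi_2(C):
  {e}: (2)*(1), {r^3}: (2)*(1), {r^1, r^5}: (-1)*(1), {r^2, r^4}: (-1)*(1), {s, sr^2, ...}: (0)*(-1), {sr, sr^3, ...}: (0)*(-1)
so (chi_6 * chi_2) takes values
  {e} -> 2, {r^3} -> 2, {r^1, r^5} -> -1, {r^2, r^4} -> -1, {s, sr^2, ...} -> 0, {sr, sr^3, ...} -> 0.
Now take the inner product of this character with each irreducible chi from the table, <chi_6*chi_2, chi> = (1/12) sum_C |C| (chi_6*chi_2)(C) conj(chi(C)):
  <chi_6*chi_2, chi_1> = (1/12)[1*(2)*conj(1) + 1*(2)*conj(1) + 2*(-1)*conj(1) + 2*(-1)*conj(1) + 3*(0)*conj(1) + 3*(0)*conj(1)]
      = (1/12)[(2) + (2) + (-2) + (-2) + (0) + (0)] = 0/12 = 0
  <chi_6*chi_2, chi_2> = (1/12)[1*(2)*conj(1) + 1*(2)*conj(1) + 2*(-1)*conj(1) + 2*(-1)*conj(1) + 3*(0)*conj(-1) + 3*(0)*conj(-1)]
      = (1/12)[(2) + (2) + (-2) + (-2) + (0) + (0)] = 0/12 = 0
  <chi_6*chi_2, chi_3> = (1/12)[1*(2)*conj(1) + 1*(2)*conj(-1) + 2*(-1)*conj(-1) + 2*(-1)*conj(1) + 3*(0)*conj(1) + 3*(0)*conj(-1)]
      = (1/12)[(2) + (-2) + (2) + (-2) + (0) + (0)] = 0/12 = 0
  <chi_6*chi_2, chi_4> = (1/12)[1*(2)*conj(1) + 1*(2)*conj(-1) + 2*(-1)*conj(-1) + 2*(-1)*conj(1) + 3*(0)*conj(-1) + 3*(0)*conj(1)]
      = (1/12)[(2) + (-2) + (2) + (-2) + (0) + (0)] = 0/12 = 0
  <chi_6*chi_2, chi_5> = (1/12)[1*(2)*conj(2) + 1*(2)*conj(-2) + 2*(-1)*conj(1) + 2*(-1)*conj(-1) + 3*(0)*conj(0) + 3*(0)*conj(0)]
      = (1/12)[(4) + (-4) + (-2) + (2) + (0) + (0)] = 0/12 = 0
  <chi_6*chi_2, chi_6> = (1/12)[1*(2)*conj(2) + 1*(2)*conj(2) + 2*(-1)*conj(-1) + 2*(-1)*conj(-1) + 3*(0)*conj(0) + 3*(0)*conj(0)]
      = (1/12)[(4) + (4) + (2) + (2) + (0) + (0)] = 12/12 = 1
Hence the multiplicities are chi_6: 1. Dimension check: dim(chi_6)*dim(chi_2) = 2*1 = 2 and sum (mult * dim) = 1*2 = 2.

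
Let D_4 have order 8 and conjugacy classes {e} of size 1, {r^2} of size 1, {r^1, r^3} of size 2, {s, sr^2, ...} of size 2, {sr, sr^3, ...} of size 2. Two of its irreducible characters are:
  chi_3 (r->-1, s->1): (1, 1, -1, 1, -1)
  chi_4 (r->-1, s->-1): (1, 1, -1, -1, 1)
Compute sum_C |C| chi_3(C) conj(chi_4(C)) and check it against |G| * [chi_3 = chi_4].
Sum = 0; so <chi_3, chi_4> = 0 (distinct irreducibles are orthogonal).

Why: Compute term by term over conjugacy classes (|C| * chi_3(C) * conj(chi_4(C))):
  1*(1)*conj(1) + 1*(1)*conj(1) + 2*(-1)*conj(-1) + 2*(1)*conj(-1) + 2*(-1)*conj(1)
  = (1) + (1) + (2) + (-2) + (-2)
  = 0.
Dividing by |G| = 8 gives 0/8 = 0, matching the row-orthogonality relation <chi_3, chi_4> = [chi_3 = chi_4].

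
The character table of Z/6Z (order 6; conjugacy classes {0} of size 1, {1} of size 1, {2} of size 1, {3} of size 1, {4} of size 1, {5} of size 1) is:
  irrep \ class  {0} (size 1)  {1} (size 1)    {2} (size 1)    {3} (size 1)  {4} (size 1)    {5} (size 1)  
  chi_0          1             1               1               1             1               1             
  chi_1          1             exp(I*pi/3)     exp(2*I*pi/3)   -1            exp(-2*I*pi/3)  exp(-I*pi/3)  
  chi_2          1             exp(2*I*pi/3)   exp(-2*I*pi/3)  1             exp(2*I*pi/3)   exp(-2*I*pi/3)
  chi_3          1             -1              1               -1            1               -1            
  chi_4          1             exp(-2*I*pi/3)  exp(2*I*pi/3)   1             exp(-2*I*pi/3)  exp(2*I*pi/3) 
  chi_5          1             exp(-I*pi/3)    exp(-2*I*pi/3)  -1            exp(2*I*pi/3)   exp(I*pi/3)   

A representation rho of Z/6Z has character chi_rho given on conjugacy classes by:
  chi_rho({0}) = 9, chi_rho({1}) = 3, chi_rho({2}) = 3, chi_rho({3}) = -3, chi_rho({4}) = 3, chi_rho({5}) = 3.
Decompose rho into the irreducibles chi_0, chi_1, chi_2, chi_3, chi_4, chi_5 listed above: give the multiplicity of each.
Multiplicities: chi_0: 3, chi_1: 2, chi_2: 0, chi_3: 2, chi_4: 0, chi_5: 2.

Explanation: Use <chi_rho, chi> = (1/|G|) sum_C |C| * chi_rho(C) * conj(chi(C)) with |G| = 6 for each irreducible chi in the table:
  <chi_rho, chi_0> = (1/6)[1*(9)*conj(1) + 1*(3)*conj(1) + 1*(3)*conj(1) + 1*(-3)*conj(1) + 1*(3)*conj(1) + 1*(3)*conj(1)]
      = (1/6)[(9) + (3) + (3) + (-3) + (3) + (3)] = 18/6 = 3
  <chi_rho, chi_1> = (1/6)[1*(9)*conj(1) + 1*(3)*conj(exp(I*pi/3)) + 1*(3)*conj(exp(2*I*pi/3)) + 1*(-3)*conj(-1) + 1*(3)*conj(exp(-2*I*pi/3)) + 1*(3)*conj(exp(-I*pi/3))]
      = (1/6)[(9) + (2 + 2*exp(-2*I*pi/3) + exp(-I*pi/3)) + (2 + 5*exp(-2*I*pi/3) + 2*exp(2*I*pi/3)) + (3) + (2 + 2*exp(-2*I*pi/3) + 5*exp(2*I*pi/3)) + (2 + exp(I*pi/3) + 2*exp(2*I*pi/3))] = 12/6 = 2
  <chi_rho, chi_2> = (1/6)[1*(9)*conj(1) + 1*(3)*conj(exp(2*I*pi/3)) + 1*(3)*conj(exp(-2*I*pi/3)) + 1*(-3)*conj(1) + 1*(3)*conj(exp(2*I*pi/3)) + 1*(3)*conj(exp(-2*I*pi/3))]
      = (1/6)[(9) + (-2 + 2*exp(-I*pi/3) + exp(-2*I*pi/3)) + (2 + 2*exp(-2*I*pi/3) + 5*exp(2*I*pi/3)) + (-3) + (2 + 5*exp(-2*I*pi/3) + 2*exp(2*I*pi/3)) + (-2 + exp(2*I*pi/3) + 2*exp(I*pi/3))] = 0/6 = 0
  <chi_rho, chi_3> = (1/6)[1*(9)*conj(1) + 1*(3)*conj(-1) + 1*(3)*conj(1) + 1*(-3)*conj(-1) + 1*(3)*conj(1) + 1*(3)*conj(-1)]
      = (1/6)[(9) + (-3) + (3) + (3) + (3) + (-3)] = 12/6 = 2
  <chi_rho, chi_4> = (1/6)[1*(9)*conj(1) + 1*(3)*conj(exp(-2*I*pi/3)) + 1*(3)*conj(exp(2*I*pi/3)) + 1*(-3)*conj(1) + 1*(3)*conj(exp(-2*I*pi/3)) + 1*(3)*conj(exp(2*I*pi/3))]
      = (1/6)[(9) + (-2 + exp(2*I*pi/3) + 2*exp(I*pi/3)) + (2 + 5*exp(-2*I*pi/3) + 2*exp(2*I*pi/3)) + (-3) + (2 + 2*exp(-2*I*pi/3) + 5*exp(2*I*pi/3)) + (-2 + 2*exp(-I*pi/3) + exp(-2*I*pi/3))] = 0/6 = 0
  <chi_rho, chi_5> = (1/6)[1*(9)*conj(1) + 1*(3)*conj(exp(-I*pi/3)) + 1*(3)*conj(exp(-2*I*pi/3)) + 1*(-3)*conj(-1) + 1*(3)*conj(exp(2*I*pi/3)) + 1*(3)*conj(exp(I*pi/3))]
      = (1/6)[(9) + (2 + exp(I*pi/3) + 2*exp(2*I*pi/3)) + (2 + 2*exp(-2*I*pi/3) + 5*exp(2*I*pi/3)) + (3) + (2 + 5*exp(-2*I*pi/3) + 2*exp(2*I*pi/3)) + (2 + 2*exp(-2*I*pi/3) + exp(-I*pi/3))] = 12/6 = 2
(Exp terms are combined using exp(i*s)*conj(exp(i*t)) = exp(i*(s-t)), and sums of them are collapsed using the identity that for every m > 1 the m distinct m-th roots of unity sum to 0, e.g. 1 + exp(2*I*pi/3) + exp(-2*I*pi/3) = 0.)
Dimension check: dim(rho) = sum (mult * dim) = 3*1 + 2*1 + 0*1 + 2*1 + 0*1 + 2*1 = 9 = chi_rho(e) = 9.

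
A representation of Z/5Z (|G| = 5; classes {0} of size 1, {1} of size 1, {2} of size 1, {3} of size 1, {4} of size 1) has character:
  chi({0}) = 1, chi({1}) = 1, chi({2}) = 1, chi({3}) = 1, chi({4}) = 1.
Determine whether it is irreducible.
Irreducible: <chi, chi> = 1.

Details: <chi, chi> = (1/|G|) sum_C |C| * |chi(C)|^2 = (1/5)[1*|1|^2 + 1*|1|^2 + 1*|1|^2 + 1*|1|^2 + 1*|1|^2]
  = (1/5)[(1) + (1) + (1) + (1) + (1)] = 5/5 = 1.
(Exp terms are combined using exp(i*s)*conj(exp(i*t)) = exp(i*(s-t)), and sums of them are collapsed using the identity that for every m > 1 the m distinct m-th roots of unity sum to 0, e.g. 1 + exp(2*I*pi/3) + exp(-2*I*pi/3) = 0.)
A character is irreducible iff <chi, chi> = 1, so this representation is irreducible.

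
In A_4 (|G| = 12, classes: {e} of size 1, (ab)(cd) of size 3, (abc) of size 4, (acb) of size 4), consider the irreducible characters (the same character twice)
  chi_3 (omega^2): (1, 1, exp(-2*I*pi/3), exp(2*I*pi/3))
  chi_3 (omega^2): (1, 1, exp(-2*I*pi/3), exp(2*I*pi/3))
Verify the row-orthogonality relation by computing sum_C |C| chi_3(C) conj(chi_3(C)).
Sum = 12 = |G| = 12; so <chi_3, chi_3> = 1 (norm-1 confirms irreducibility).

Working: Compute term by term over conjugacy classes (|C| * chi_3(C) * conj(chi_3(C))):
  1*(1)*conj(1) + 3*(1)*conj(1) + 4*(exp(-2*I*pi/3))*conj(exp(-2*I*pi/3)) + 4*(exp(2*I*pi/3))*conj(exp(2*I*pi/3))
  = (1) + (3) + (4) + (4)
  = 12.
(Exp terms are combined using exp(i*s)*conj(exp(i*t)) = exp(i*(s-t)), and sums of them are collapsed using the identity that for every m > 1 the m distinct m-th roots of unity sum to 0, e.g. 1 + exp(2*I*pi/3) + exp(-2*I*pi/3) = 0.)
Dividing by |G| = 12 gives 12/12 = 1, matching the row-orthogonality relation <chi_3, chi_3> = [chi_3 = chi_3].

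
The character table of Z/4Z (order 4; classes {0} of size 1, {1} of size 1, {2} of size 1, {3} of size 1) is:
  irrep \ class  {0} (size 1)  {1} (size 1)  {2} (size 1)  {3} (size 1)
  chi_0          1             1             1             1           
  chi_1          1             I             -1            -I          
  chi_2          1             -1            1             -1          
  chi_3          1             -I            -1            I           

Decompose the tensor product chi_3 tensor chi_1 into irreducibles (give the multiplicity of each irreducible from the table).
chi_3 tensor chi_1 = chi_0 (all other irreducibles have multiplicity 0).

The character of a tensor product is the pointwise product (chi_3 * chi_1)(C) = chi_3(C) * chi_1(C):
  {0}: (1)*(1), {1}: (-I)*(I), {2}: (-1)*(-1), {3}: (I)*(-I)
so (chi_3 * chi_1) takes values
  {0} -> 1, {1} -> 1, {2} -> 1, {3} -> 1.
Now take the inner product of this character with each irreducible chi from the table, <chi_3*chi_1, chi> = (1/4) sum_C |C| (chi_3*chi_1)(C) conj(chi(C)):
  <chi_3*chi_1, chi_0> = (1/4)[1*(1)*conj(1) + 1*(1)*conj(1) + 1*(1)*conj(1) + 1*(1)*conj(1)]
      = (1/4)[(1) + (1) + (1) + (1)] = 4/4 = 1
  <chi_3*chi_1, chi_1> = (1/4)[1*(1)*conj(1) + 1*(1)*conj(I) + 1*(1)*conj(-1) + 1*(1)*conj(-I)]
      = (1/4)[(1) + (-I) + (-1) + (I)] = 0/4 = 0
  <chi_3*chi_1, chi_2> = (1/4)[1*(1)*conj(1) + 1*(1)*conj(-1) + 1*(1)*conj(1) + 1*(1)*conj(-1)]
      = (1/4)[(1) + (-1) + (1) + (-1)] = 0/4 = 0
  <chi_3*chi_1, chi_3> = (1/4)[1*(1)*conj(1) + 1*(1)*conj(-I) + 1*(1)*conj(-1) + 1*(1)*conj(I)]
      = (1/4)[(1) + (I) + (-1) + (-I)] = 0/4 = 0
(Exp terms are combined using exp(i*s)*conj(exp(i*t)) = exp(i*(s-t)), and sums of them are collapsed using the identity that for every m > 1 the m distinct m-th roots of unity sum to 0, e.g. 1 + exp(2*I*pi/3) + exp(-2*I*pi/3) = 0.)
Hence the multiplicities are chi_0: 1. Dimension check: dim(chi_3)*dim(chi_1) = 1*1 = 1 and sum (mult * dim) = 1*1 = 1.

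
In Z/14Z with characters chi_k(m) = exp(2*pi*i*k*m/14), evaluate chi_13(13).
chi_13(13) = zeta_14^169 = exp(I*pi/7)

Justification: chi_13(13) = zeta_14^(13*13) = zeta_14^169. Since zeta_14^14 = 1, this equals zeta_14^1 = exp(2*pi*i*1/14) = exp(I*pi/7).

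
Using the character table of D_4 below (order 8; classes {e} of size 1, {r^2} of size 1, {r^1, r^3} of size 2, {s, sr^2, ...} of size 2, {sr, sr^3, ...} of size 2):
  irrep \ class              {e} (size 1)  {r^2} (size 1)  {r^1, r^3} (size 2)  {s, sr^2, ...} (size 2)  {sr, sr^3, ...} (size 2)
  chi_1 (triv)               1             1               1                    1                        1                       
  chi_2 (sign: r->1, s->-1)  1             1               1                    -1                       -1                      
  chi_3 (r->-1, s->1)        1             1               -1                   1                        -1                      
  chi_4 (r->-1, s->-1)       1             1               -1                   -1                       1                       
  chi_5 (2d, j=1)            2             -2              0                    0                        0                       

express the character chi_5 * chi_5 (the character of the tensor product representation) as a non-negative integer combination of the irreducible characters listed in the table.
chi_5 tensor chi_5 = chi_1 + chi_2 + chi_3 + chi_4 (all other irreducibles have multiplicity 0).

Justification: The character of a tensor product is the pointwise product (chi_5 * chi_5)(C) = chi_5(C) * chi_5(C):
  {e}: (2)*(2), {r^2}: (-2)*(-2), {r^1, r^3}: (0)*(0), {s, sr^2, ...}: (0)*(0), {sr, sr^3, ...}: (0)*(0)
so (chi_5 * chi_5) takes values
  {e} -> 4, {r^2} -> 4, {r^1, r^3} -> 0, {s, sr^2, ...} -> 0, {sr, sr^3, ...} -> 0.
Now take the inner product of this character with each irreducible chi from the table, <chi_5*chi_5, chi> = (1/8) sum_C |C| (chi_5*chi_5)(C) conj(chi(C)):
  <chi_5*chi_5, chi_1> = (1/8)[1*(4)*conj(1) + 1*(4)*conj(1) + 2*(0)*conj(1) + 2*(0)*conj(1) + 2*(0)*conj(1)]
      = (1/8)[(4) + (4) + (0) + (0) + (0)] = 8/8 = 1
  <chi_5*chi_5, chi_2> = (1/8)[1*(4)*conj(1) + 1*(4)*conj(1) + 2*(0)*conj(1) + 2*(0)*conj(-1) + 2*(0)*conj(-1)]
      = (1/8)[(4) + (4) + (0) + (0) + (0)] = 8/8 = 1
  <chi_5*chi_5, chi_3> = (1/8)[1*(4)*conj(1) + 1*(4)*conj(1) + 2*(0)*conj(-1) + 2*(0)*conj(1) + 2*(0)*conj(-1)]
      = (1/8)[(4) + (4) + (0) + (0) + (0)] = 8/8 = 1
  <chi_5*chi_5, chi_4> = (1/8)[1*(4)*conj(1) + 1*(4)*conj(1) + 2*(0)*conj(-1) + 2*(0)*conj(-1) + 2*(0)*conj(1)]
      = (1/8)[(4) + (4) + (0) + (0) + (0)] = 8/8 = 1
  <chi_5*chi_5, chi_5> = (1/8)[1*(4)*conj(2) + 1*(4)*conj(-2) + 2*(0)*conj(0) + 2*(0)*conj(0) + 2*(0)*conj(0)]
      = (1/8)[(8) + (-8) + (0) + (0) + (0)] = 0/8 = 0
Hence the multiplicities are chi_1: 1, chi_2: 1, chi_3: 1, chi_4: 1. Dimension check: dim(chi_5)*dim(chi_5) = 2*2 = 4 and sum (mult * dim) = 1*1 + 1*1 + 1*1 + 1*1 = 4.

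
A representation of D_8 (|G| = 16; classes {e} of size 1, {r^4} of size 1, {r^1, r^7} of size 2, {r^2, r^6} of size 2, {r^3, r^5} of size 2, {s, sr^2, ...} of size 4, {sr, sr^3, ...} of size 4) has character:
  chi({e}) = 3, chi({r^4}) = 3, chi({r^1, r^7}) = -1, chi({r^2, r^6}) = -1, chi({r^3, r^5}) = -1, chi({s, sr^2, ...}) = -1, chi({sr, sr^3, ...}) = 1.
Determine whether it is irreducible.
Not irreducible (reducible): <chi, chi> = 2 > 1.

Argument: <chi, chi> = (1/|G|) sum_C |C| * |chi(C)|^2 = (1/16)[1*|3|^2 + 1*|3|^2 + 2*|-1|^2 + 2*|-1|^2 + 2*|-1|^2 + 4*|-1|^2 + 4*|1|^2]
  = (1/16)[(9) + (9) + (2) + (2) + (2) + (4) + (4)] = 32/16 = 2.
A character is irreducible iff <chi, chi> = 1, so this representation is reducible.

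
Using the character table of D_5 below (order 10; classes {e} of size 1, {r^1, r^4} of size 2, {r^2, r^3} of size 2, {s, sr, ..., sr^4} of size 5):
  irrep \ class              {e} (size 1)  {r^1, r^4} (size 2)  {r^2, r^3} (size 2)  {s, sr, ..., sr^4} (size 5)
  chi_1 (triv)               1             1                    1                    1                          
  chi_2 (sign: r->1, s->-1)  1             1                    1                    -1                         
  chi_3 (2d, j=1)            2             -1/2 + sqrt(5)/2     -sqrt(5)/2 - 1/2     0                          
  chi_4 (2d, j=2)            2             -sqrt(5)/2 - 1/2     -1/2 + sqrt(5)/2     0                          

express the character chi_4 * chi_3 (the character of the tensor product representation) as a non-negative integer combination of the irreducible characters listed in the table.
chi_4 tensor chi_3 = chi_3 + chi_4 (all other irreducibles have multiplicity 0).

Details: The character of a tensor product is the pointwise product (chi_4 * chi_3)(C) = chi_4(C) * chi_3(C):
  {e}: (2)*(2), {r^1, r^4}: (-sqrt(5)/2 - 1/2)*(-1/2 + sqrt(5)/2), {r^2, r^3}: (-1/2 + sqrt(5)/2)*(-sqrt(5)/2 - 1/2), {s, sr, ..., sr^4}: (0)*(0)
so (chi_4 * chi_3) takes values
  {e} -> 4, {r^1, r^4} -> -1, {r^2, r^3} -> -1, {s, sr, ..., sr^4} -> 0.
Now take the inner product of this character with each irreducible chi from the table, <chi_4*chi_3, chi> = (1/10) sum_C |C| (chi_4*chi_3)(C) conj(chi(C)):
  <chi_4*chi_3, chi_1> = (1/10)[1*(4)*conj(1) + 2*(-1)*conj(1) + 2*(-1)*conj(1) + 5*(0)*conj(1)]
      = (1/10)[(4) + (-2) + (-2) + (0)] = 0/10 = 0
  <chi_4*chi_3, chi_2> = (1/10)[1*(4)*conj(1) + 2*(-1)*conj(1) + 2*(-1)*conj(1) + 5*(0)*conj(-1)]
      = (1/10)[(4) + (-2) + (-2) + (0)] = 0/10 = 0
  <chi_4*chi_3, chi_3> = (1/10)[1*(4)*conj(2) + 2*(-1)*conj(-1/2 + sqrt(5)/2) + 2*(-1)*conj(-sqrt(5)/2 - 1/2) + 5*(0)*conj(0)]
      = (1/10)[(8) + (1 - sqrt(5)) + (1 + sqrt(5)) + (0)] = 10/10 = 1
  <chi_4*chi_3, chi_4> = (1/10)[1*(4)*conj(2) + 2*(-1)*conj(-sqrt(5)/2 - 1/2) + 2*(-1)*conj(-1/2 + sqrt(5)/2) + 5*(0)*conj(0)]
      = (1/10)[(8) + (1 + sqrt(5)) + (1 - sqrt(5)) + (0)] = 10/10 = 1
Hence the multiplicities are chi_3: 1, chi_4: 1. Dimension check: dim(chi_4)*dim(chi_3) = 2*2 = 4 and sum (mult * dim) = 1*2 + 1*2 = 4.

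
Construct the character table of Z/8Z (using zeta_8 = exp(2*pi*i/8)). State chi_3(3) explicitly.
Character table of Z/8Z (irreps indexed chi_0,...,chi_7 with chi_k(m) = zeta_8^(k*m), zeta_8 = exp(2*pi*i/8)):
  irrep \ class  {0} (size 1)  {1} (size 1)    {2} (size 1)  {3} (size 1)    {4} (size 1)  {5} (size 1)    {6} (size 1)  {7} (size 1)  
  chi_0          1             1               1             1               1             1               1             1             
  chi_1          1             exp(I*pi/4)     I             exp(3*I*pi/4)   -1            exp(-3*I*pi/4)  -I            exp(-I*pi/4)  
  chi_2          1             I               -1            -I              1             I               -1            -I            
  chi_3          1             exp(3*I*pi/4)   -I            exp(I*pi/4)     -1            exp(-I*pi/4)    I             exp(-3*I*pi/4)
  chi_4          1             -1              1             -1              1             -1              1             -1            
  chi_5          1             exp(-3*I*pi/4)  I             exp(-I*pi/4)    -1            exp(I*pi/4)     -I            exp(3*I*pi/4) 
  chi_6          1             -I              -1            I               1             -I              -1            I             
  chi_7          1             exp(-I*pi/4)    -I            exp(-3*I*pi/4)  -1            exp(3*I*pi/4)   I             exp(I*pi/4)   

Spot check: chi_3(3) = zeta_8^(3*3) = zeta_8^9 = exp(I*pi/4).

Working: Z/8Z is abelian, so all 8 irreducible complex representations are 1-dimensional. They are given by chi_k(m) = zeta_8^(k*m) for k = 0,...,7. Row orthogonality: sum_m chi_k(m) conj(chi_l(m)) = 8 * [k = l].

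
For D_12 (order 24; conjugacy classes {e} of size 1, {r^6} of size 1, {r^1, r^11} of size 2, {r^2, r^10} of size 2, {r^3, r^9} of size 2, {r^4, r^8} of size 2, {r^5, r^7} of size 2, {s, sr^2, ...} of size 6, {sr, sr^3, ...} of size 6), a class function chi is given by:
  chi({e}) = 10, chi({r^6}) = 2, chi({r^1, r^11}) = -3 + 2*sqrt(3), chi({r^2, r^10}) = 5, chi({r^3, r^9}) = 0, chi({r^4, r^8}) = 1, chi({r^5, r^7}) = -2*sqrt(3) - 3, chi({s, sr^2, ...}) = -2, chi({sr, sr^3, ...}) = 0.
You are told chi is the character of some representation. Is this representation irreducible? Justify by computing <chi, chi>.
Not irreducible (reducible): <chi, chi> = 11 > 1.

Explanation: <chi, chi> = (1/|G|) sum_C |C| * |chi(C)|^2 = (1/24)[1*|10|^2 + 1*|2|^2 + 2*|-3 + 2*sqrt(3)|^2 + 2*|5|^2 + 2*|0|^2 + 2*|1|^2 + 2*|-2*sqrt(3) - 3|^2 + 6*|-2|^2 + 6*|0|^2]
  = (1/24)[(100) + (4) + (42 - 24*sqrt(3)) + (50) + (0) + (2) + (24*sqrt(3) + 42) + (24) + (0)] = 264/24 = 11.
A character is irreducible iff <chi, chi> = 1, so this representation is reducible.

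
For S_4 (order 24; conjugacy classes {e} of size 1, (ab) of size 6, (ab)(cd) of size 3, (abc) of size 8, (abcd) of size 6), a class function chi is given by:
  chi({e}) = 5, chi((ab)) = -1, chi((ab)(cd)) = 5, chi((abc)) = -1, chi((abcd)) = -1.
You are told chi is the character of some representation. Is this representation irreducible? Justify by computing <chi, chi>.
Not irreducible (reducible): <chi, chi> = 5 > 1.

Working: <chi, chi> = (1/|G|) sum_C |C| * |chi(C)|^2 = (1/24)[1*|5|^2 + 6*|-1|^2 + 3*|5|^2 + 8*|-1|^2 + 6*|-1|^2]
  = (1/24)[(25) + (6) + (75) + (8) + (6)] = 120/24 = 5.
A character is irreducible iff <chi, chi> = 1, so this representation is reducible.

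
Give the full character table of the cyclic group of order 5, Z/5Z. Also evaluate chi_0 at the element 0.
Character table of Z/5Z (irreps indexed chi_0,...,chi_4 with chi_k(m) = zeta_5^(k*m), zeta_5 = exp(2*pi*i/5)):
  irrep \ class  {0} (size 1)  {1} (size 1)    {2} (size 1)    {3} (size 1)    {4} (size 1)  
  chi_0          1             1               1               1               1             
  chi_1          1             exp(2*I*pi/5)   exp(4*I*pi/5)   exp(-4*I*pi/5)  exp(-2*I*pi/5)
  chi_2          1             exp(4*I*pi/5)   exp(-2*I*pi/5)  exp(2*I*pi/5)   exp(-4*I*pi/5)
  chi_3          1             exp(-4*I*pi/5)  exp(2*I*pi/5)   exp(-2*I*pi/5)  exp(4*I*pi/5) 
  chi_4          1             exp(-2*I*pi/5)  exp(-4*I*pi/5)  exp(4*I*pi/5)   exp(2*I*pi/5) 

Spot check: chi_0(0) = zeta_5^(0*0) = zeta_5^0 = 1.

Reasoning: Z/5Z is abelian, so all 5 irreducible complex representations are 1-dimensional. They are given by chi_k(m) = zeta_5^(k*m) for k = 0,...,4. Row orthogonality: sum_m chi_k(m) conj(chi_l(m)) = 5 * [k = l].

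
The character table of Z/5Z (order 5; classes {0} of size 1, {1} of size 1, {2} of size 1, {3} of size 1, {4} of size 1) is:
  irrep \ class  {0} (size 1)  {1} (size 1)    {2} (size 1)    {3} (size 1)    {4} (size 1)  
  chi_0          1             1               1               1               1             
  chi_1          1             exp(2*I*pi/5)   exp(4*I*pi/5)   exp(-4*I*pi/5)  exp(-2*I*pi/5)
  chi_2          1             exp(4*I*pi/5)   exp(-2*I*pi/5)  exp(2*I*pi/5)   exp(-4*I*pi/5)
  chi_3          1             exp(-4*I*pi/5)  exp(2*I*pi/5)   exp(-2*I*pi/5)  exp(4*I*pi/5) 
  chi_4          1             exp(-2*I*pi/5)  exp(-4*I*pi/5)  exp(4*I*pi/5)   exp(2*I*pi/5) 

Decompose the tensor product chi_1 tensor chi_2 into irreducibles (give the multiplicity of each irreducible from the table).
chi_1 tensor chi_2 = chi_3 (all other irreducibles have multiplicity 0).

Reasoning: The character of a tensor product is the pointwise product (chi_1 * chi_2)(C) = chi_1(C) * chi_2(C):
  {0}: (1)*(1), {1}: (exp(2*I*pi/5))*(exp(4*I*pi/5)), {2}: (exp(4*I*pi/5))*(exp(-2*I*pi/5)), {3}: (exp(-4*I*pi/5))*(exp(2*I*pi/5)), {4}: (exp(-2*I*pi/5))*(exp(-4*I*pi/5))
so (chi_1 * chi_2) takes values
  {0} -> 1, {1} -> exp(-4*I*pi/5), {2} -> exp(2*I*pi/5), {3} -> exp(-2*I*pi/5), {4} -> exp(4*I*pi/5).
Now take the inner product of this character with each irreducible chi from the table, <chi_1*chi_2, chi> = (1/5) sum_C |C| (chi_1*chi_2)(C) conj(chi(C)):
  <chi_1*chi_2, chi_0> = (1/5)[1*(1)*conj(1) + 1*(exp(-4*I*pi/5))*conj(1) + 1*(exp(2*I*pi/5))*conj(1) + 1*(exp(-2*I*pi/5))*conj(1) + 1*(exp(4*I*pi/5))*conj(1)]
      = (1/5)[(1) + (exp(-4*I*pi/5)) + (exp(2*I*pi/5)) + (exp(-2*I*pi/5)) + (exp(4*I*pi/5))] = 0/5 = 0
  <chi_1*chi_2, chi_1> = (1/5)[1*(1)*conj(1) + 1*(exp(-4*I*pi/5))*conj(exp(2*I*pi/5)) + 1*(exp(2*I*pi/5))*conj(exp(4*I*pi/5)) + 1*(exp(-2*I*pi/5))*conj(exp(-4*I*pi/5)) + 1*(exp(4*I*pi/5))*conj(exp(-2*I*pi/5))]
      = (1/5)[(1) + (exp(4*I*pi/5)) + (exp(-2*I*pi/5)) + (exp(2*I*pi/5)) + (exp(-4*I*pi/5))] = 0/5 = 0
  <chi_1*chi_2, chi_2> = (1/5)[1*(1)*conj(1) + 1*(exp(-4*I*pi/5))*conj(exp(4*I*pi/5)) + 1*(exp(2*I*pi/5))*conj(exp(-2*I*pi/5)) + 1*(exp(-2*I*pi/5))*conj(exp(2*I*pi/5)) + 1*(exp(4*I*pi/5))*conj(exp(-4*I*pi/5))]
      = (1/5)[(1) + (exp(2*I*pi/5)) + (exp(4*I*pi/5)) + (exp(-4*I*pi/5)) + (exp(-2*I*pi/5))] = 0/5 = 0
  <chi_1*chi_2, chi_3> = (1/5)[1*(1)*conj(1) + 1*(exp(-4*I*pi/5))*conj(exp(-4*I*pi/5)) + 1*(exp(2*I*pi/5))*conj(exp(2*I*pi/5)) + 1*(exp(-2*I*pi/5))*conj(exp(-2*I*pi/5)) + 1*(exp(4*I*pi/5))*conj(exp(4*I*pi/5))]
      = (1/5)[(1) + (1) + (1) + (1) + (1)] = 5/5 = 1
  <chi_1*chi_2, chi_4> = (1/5)[1*(1)*conj(1) + 1*(exp(-4*I*pi/5))*conj(exp(-2*I*pi/5)) + 1*(exp(2*I*pi/5))*conj(exp(-4*I*pi/5)) + 1*(exp(-2*I*pi/5))*conj(exp(4*I*pi/5)) + 1*(exp(4*I*pi/5))*conj(exp(2*I*pi/5))]
      = (1/5)[(1) + (exp(-2*I*pi/5)) + (exp(-4*I*pi/5)) + (exp(4*I*pi/5)) + (exp(2*I*pi/5))] = 0/5 = 0
(Exp terms are combined using exp(i*s)*conj(exp(i*t)) = exp(i*(s-t)), and sums of them are collapsed using the identity that for every m > 1 the m distinct m-th roots of unity sum to 0, e.g. 1 + exp(2*I*pi/3) + exp(-2*I*pi/3) = 0.)
Hence the multiplicities are chi_3: 1. Dimension check: dim(chi_1)*dim(chi_2) = 1*1 = 1 and sum (mult * dim) = 1*1 = 1.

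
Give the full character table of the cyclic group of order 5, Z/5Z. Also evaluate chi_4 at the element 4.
Character table of Z/5Z (irreps indexed chi_0,...,chi_4 with chi_k(m) = zeta_5^(k*m), zeta_5 = exp(2*pi*i/5)):
  irrep \ class  {0} (size 1)  {1} (size 1)    {2} (size 1)    {3} (size 1)    {4} (size 1)  
  chi_0          1             1               1               1               1             
  chi_1          1             exp(2*I*pi/5)   exp(4*I*pi/5)   exp(-4*I*pi/5)  exp(-2*I*pi/5)
  chi_2          1             exp(4*I*pi/5)   exp(-2*I*pi/5)  exp(2*I*pi/5)   exp(-4*I*pi/5)
  chi_3          1             exp(-4*I*pi/5)  exp(2*I*pi/5)   exp(-2*I*pi/5)  exp(4*I*pi/5) 
  chi_4          1             exp(-2*I*pi/5)  exp(-4*I*pi/5)  exp(4*I*pi/5)   exp(2*I*pi/5) 

Spot check: chi_4(4) = zeta_5^(4*4) = zeta_5^16 = exp(2*I*pi/5).

Why: Z/5Z is abelian, so all 5 irreducible complex representations are 1-dimensional. They are given by chi_k(m) = zeta_5^(k*m) for k = 0,...,4. Row orthogonality: sum_m chi_k(m) conj(chi_l(m)) = 5 * [k = l].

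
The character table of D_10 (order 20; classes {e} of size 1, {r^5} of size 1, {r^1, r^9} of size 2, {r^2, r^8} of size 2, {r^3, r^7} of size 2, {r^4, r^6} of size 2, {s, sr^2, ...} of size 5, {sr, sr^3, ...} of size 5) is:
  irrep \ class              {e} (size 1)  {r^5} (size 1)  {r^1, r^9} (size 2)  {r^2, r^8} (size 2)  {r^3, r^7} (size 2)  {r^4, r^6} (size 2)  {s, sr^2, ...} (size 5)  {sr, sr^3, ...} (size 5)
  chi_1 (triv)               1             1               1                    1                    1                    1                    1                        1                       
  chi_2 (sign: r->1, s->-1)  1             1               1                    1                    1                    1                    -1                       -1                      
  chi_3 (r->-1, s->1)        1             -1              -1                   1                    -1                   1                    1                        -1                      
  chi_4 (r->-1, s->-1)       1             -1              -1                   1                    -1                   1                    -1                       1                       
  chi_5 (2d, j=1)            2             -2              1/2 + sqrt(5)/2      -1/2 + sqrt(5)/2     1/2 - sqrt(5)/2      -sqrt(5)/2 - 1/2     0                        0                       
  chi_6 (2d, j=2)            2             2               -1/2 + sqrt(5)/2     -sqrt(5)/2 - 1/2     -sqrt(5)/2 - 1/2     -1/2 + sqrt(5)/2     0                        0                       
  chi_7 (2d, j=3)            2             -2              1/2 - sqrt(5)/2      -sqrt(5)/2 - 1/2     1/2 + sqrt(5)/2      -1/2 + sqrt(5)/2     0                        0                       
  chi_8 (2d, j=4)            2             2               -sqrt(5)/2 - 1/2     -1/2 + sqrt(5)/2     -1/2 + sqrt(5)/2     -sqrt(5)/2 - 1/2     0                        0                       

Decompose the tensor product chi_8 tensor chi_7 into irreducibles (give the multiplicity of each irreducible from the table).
chi_8 tensor chi_7 = chi_5 + chi_7 (all other irreducibles have multiplicity 0).

Details: The character of a tensor product is the pointwise product (chi_8 * chi_7)(C) = chi_8(C) * chi_7(C):
  {e}: (2)*(2), {r^5}: (2)*(-2), {r^1, r^9}: (-sqrt(5)/2 - 1/2)*(1/2 - sqrt(5)/2), {r^2, r^8}: (-1/2 + sqrt(5)/2)*(-sqrt(5)/2 - 1/2), {r^3, r^7}: (-1/2 + sqrt(5)/2)*(1/2 + sqrt(5)/2), {r^4, r^6}: (-sqrt(5)/2 - 1/2)*(-1/2 + sqrt(5)/2), {s, sr^2, ...}: (0)*(0), {sr, sr^3, ...}: (0)*(0)
so (chi_8 * chi_7) takes values
  {e} -> 4, {r^5} -> -4, {r^1, r^9} -> 1, {r^2, r^8} -> -1, {r^3, r^7} -> 1, {r^4, r^6} -> -1, {s, sr^2, ...} -> 0, {sr, sr^3, ...} -> 0.
Now take the inner product of this character with each irreducible chi from the table, <chi_8*chi_7, chi> = (1/20) sum_C |C| (chi_8*chi_7)(C) conj(chi(C)):
  <chi_8*chi_7, chi_1> = (1/20)[1*(4)*conj(1) + 1*(-4)*conj(1) + 2*(1)*conj(1) + 2*(-1)*conj(1) + 2*(1)*conj(1) + 2*(-1)*conj(1) + 5*(0)*conj(1) + 5*(0)*conj(1)]
      = (1/20)[(4) + (-4) + (2) + (-2) + (2) + (-2) + (0) + (0)] = 0/20 = 0
  <chi_8*chi_7, chi_2> = (1/20)[1*(4)*conj(1) + 1*(-4)*conj(1) + 2*(1)*conj(1) + 2*(-1)*conj(1) + 2*(1)*conj(1) + 2*(-1)*conj(1) + 5*(0)*conj(-1) + 5*(0)*conj(-1)]
      = (1/20)[(4) + (-4) + (2) + (-2) + (2) + (-2) + (0) + (0)] = 0/20 = 0
  <chi_8*chi_7, chi_3> = (1/20)[1*(4)*conj(1) + 1*(-4)*conj(-1) + 2*(1)*conj(-1) + 2*(-1)*conj(1) + 2*(1)*conj(-1) + 2*(-1)*conj(1) + 5*(0)*conj(1) + 5*(0)*conj(-1)]
      = (1/20)[(4) + (4) + (-2) + (-2) + (-2) + (-2) + (0) + (0)] = 0/20 = 0
  <chi_8*chi_7, chi_4> = (1/20)[1*(4)*conj(1) + 1*(-4)*conj(-1) + 2*(1)*conj(-1) + 2*(-1)*conj(1) + 2*(1)*conj(-1) + 2*(-1)*conj(1) + 5*(0)*conj(-1) + 5*(0)*conj(1)]
      = (1/20)[(4) + (4) + (-2) + (-2) + (-2) + (-2) + (0) + (0)] = 0/20 = 0
  <chi_8*chi_7, chi_5> = (1/20)[1*(4)*conj(2) + 1*(-4)*conj(-2) + 2*(1)*conj(1/2 + sqrt(5)/2) + 2*(-1)*conj(-1/2 + sqrt(5)/2) + 2*(1)*conj(1/2 - sqrt(5)/2) + 2*(-1)*conj(-sqrt(5)/2 - 1/2) + 5*(0)*conj(0) + 5*(0)*conj(0)]
      = (1/20)[(8) + (8) + (1 + sqrt(5)) + (1 - sqrt(5)) + (1 - sqrt(5)) + (1 + sqrt(5)) + (0) + (0)] = 20/20 = 1
  <chi_8*chi_7, chi_6> = (1/20)[1*(4)*conj(2) + 1*(-4)*conj(2) + 2*(1)*conj(-1/2 + sqrt(5)/2) + 2*(-1)*conj(-sqrt(5)/2 - 1/2) + 2*(1)*conj(-sqrt(5)/2 - 1/2) + 2*(-1)*conj(-1/2 + sqrt(5)/2) + 5*(0)*conj(0) + 5*(0)*conj(0)]
      = (1/20)[(8) + (-8) + (-1 + sqrt(5)) + (1 + sqrt(5)) + (-sqrt(5) - 1) + (1 - sqrt(5)) + (0) + (0)] = 0/20 = 0
  <chi_8*chi_7, chi_7> = (1/20)[1*(4)*conj(2) + 1*(-4)*conj(-2) + 2*(1)*conj(1/2 - sqrt(5)/2) + 2*(-1)*conj(-sqrt(5)/2 - 1/2) + 2*(1)*conj(1/2 + sqrt(5)/2) + 2*(-1)*conj(-1/2 + sqrt(5)/2) + 5*(0)*conj(0) + 5*(0)*conj(0)]
      = (1/20)[(8) + (8) + (1 - sqrt(5)) + (1 + sqrt(5)) + (1 + sqrt(5)) + (1 - sqrt(5)) + (0) + (0)] = 20/20 = 1
  <chi_8*chi_7, chi_8> = (1/20)[1*(4)*conj(2) + 1*(-4)*conj(2) + 2*(1)*conj(-sqrt(5)/2 - 1/2) + 2*(-1)*conj(-1/2 + sqrt(5)/2) + 2*(1)*conj(-1/2 + sqrt(5)/2) + 2*(-1)*conj(-sqrt(5)/2 - 1/2) + 5*(0)*conj(0) + 5*(0)*conj(0)]
      = (1/20)[(8) + (-8) + (-sqrt(5) - 1) + (1 - sqrt(5)) + (-1 + sqrt(5)) + (1 + sqrt(5)) + (0) + (0)] = 0/20 = 0
Hence the multiplicities are chi_5: 1, chi_7: 1. Dimension check: dim(chi_8)*dim(chi_7) = 2*2 = 4 and sum (mult * dim) = 1*2 + 1*2 = 4.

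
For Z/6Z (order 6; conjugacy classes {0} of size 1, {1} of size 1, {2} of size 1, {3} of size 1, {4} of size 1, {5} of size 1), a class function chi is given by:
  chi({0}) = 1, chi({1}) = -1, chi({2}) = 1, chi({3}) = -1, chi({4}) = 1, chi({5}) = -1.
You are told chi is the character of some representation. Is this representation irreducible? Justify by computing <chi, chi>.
Irreducible: <chi, chi> = 1.

Details: <chi, chi> = (1/|G|) sum_C |C| * |chi(C)|^2 = (1/6)[1*|1|^2 + 1*|-1|^2 + 1*|1|^2 + 1*|-1|^2 + 1*|1|^2 + 1*|-1|^2]
  = (1/6)[(1) + (1) + (1) + (1) + (1) + (1)] = 6/6 = 1.
(Exp terms are combined using exp(i*s)*conj(exp(i*t)) = exp(i*(s-t)), and sums of them are collapsed using the identity that for every m > 1 the m distinct m-th roots of unity sum to 0, e.g. 1 + exp(2*I*pi/3) + exp(-2*I*pi/3) = 0.)
A character is irreducible iff <chi, chi> = 1, so this representation is irreducible.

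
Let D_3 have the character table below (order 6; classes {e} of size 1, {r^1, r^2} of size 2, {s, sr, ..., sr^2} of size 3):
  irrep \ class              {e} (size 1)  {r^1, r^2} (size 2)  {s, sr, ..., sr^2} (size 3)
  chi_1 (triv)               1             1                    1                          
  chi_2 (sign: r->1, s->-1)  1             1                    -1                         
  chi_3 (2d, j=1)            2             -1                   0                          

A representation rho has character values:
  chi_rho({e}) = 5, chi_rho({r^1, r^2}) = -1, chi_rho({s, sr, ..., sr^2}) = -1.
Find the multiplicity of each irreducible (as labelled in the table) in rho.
Multiplicities: chi_1: 0, chi_2: 1, chi_3: 2.

Use <chi_rho, chi> = (1/|G|) sum_C |C| * chi_rho(C) * conj(chi(C)) with |G| = 6 for each irreducible chi in the table:
  <chi_rho, chi_1> = (1/6)[1*(5)*conj(1) + 2*(-1)*conj(1) + 3*(-1)*conj(1)]
      = (1/6)[(5) + (-2) + (-3)] = 0/6 = 0
  <chi_rho, chi_2> = (1/6)[1*(5)*conj(1) + 2*(-1)*conj(1) + 3*(-1)*conj(-1)]
      = (1/6)[(5) + (-2) + (3)] = 6/6 = 1
  <chi_rho, chi_3> = (1/6)[1*(5)*conj(2) + 2*(-1)*conj(-1) + 3*(-1)*conj(0)]
      = (1/6)[(10) + (2) + (0)] = 12/6 = 2
Dimension check: dim(rho) = sum (mult * dim) = 0*1 + 1*1 + 2*2 = 5 = chi_rho(e) = 5.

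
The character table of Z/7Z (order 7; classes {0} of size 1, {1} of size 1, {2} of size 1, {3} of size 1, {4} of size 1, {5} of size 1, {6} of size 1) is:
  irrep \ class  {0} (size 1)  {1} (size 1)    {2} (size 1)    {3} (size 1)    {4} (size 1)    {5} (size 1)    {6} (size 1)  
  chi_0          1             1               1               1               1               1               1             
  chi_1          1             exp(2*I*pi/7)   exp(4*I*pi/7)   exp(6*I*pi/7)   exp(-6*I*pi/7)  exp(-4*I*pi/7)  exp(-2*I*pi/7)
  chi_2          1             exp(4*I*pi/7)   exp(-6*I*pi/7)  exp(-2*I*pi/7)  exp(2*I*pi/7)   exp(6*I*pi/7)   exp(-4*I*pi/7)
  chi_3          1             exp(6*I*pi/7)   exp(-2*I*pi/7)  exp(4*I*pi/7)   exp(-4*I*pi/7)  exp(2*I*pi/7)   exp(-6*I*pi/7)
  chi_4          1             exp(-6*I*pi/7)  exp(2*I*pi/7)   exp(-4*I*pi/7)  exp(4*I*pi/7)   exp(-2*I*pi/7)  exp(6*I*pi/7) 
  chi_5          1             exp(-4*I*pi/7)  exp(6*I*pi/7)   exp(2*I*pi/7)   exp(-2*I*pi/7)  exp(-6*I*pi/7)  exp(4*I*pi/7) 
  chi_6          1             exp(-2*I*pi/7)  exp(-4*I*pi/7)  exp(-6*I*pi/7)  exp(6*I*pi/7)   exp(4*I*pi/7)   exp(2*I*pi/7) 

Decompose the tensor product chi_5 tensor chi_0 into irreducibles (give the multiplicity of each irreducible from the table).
chi_5 tensor chi_0 = chi_5 (all other irreducibles have multiplicity 0).

Derivation: The character of a tensor product is the pointwise product (chi_5 * chi_0)(C) = chi_5(C) * chi_0(C):
  {0}: (1)*(1), {1}: (exp(-4*I*pi/7))*(1), {2}: (exp(6*I*pi/7))*(1), {3}: (exp(2*I*pi/7))*(1), {4}: (exp(-2*I*pi/7))*(1), {5}: (exp(-6*I*pi/7))*(1), {6}: (exp(4*I*pi/7))*(1)
so (chi_5 * chi_0) takes values
  {0} -> 1, {1} -> exp(-4*I*pi/7), {2} -> exp(6*I*pi/7), {3} -> exp(2*I*pi/7), {4} -> exp(-2*I*pi/7), {5} -> exp(-6*I*pi/7), {6} -> exp(4*I*pi/7).
Now take the inner product of this character with each irreducible chi from the table, <chi_5*chi_0, chi> = (1/7) sum_C |C| (chi_5*chi_0)(C) conj(chi(C)):
  <chi_5*chi_0, chi_0> = (1/7)[1*(1)*conj(1) + 1*(exp(-4*I*pi/7))*conj(1) + 1*(exp(6*I*pi/7))*conj(1) + 1*(exp(2*I*pi/7))*conj(1) + 1*(exp(-2*I*pi/7))*conj(1) + 1*(exp(-6*I*pi/7))*conj(1) + 1*(exp(4*I*pi/7))*conj(1)]
      = (1/7)[(1) + (exp(-4*I*pi/7)) + (exp(6*I*pi/7)) + (exp(2*I*pi/7)) + (exp(-2*I*pi/7)) + (exp(-6*I*pi/7)) + (exp(4*I*pi/7))] = 0/7 = 0
  <chi_5*chi_0, chi_1> = (1/7)[1*(1)*conj(1) + 1*(exp(-4*I*pi/7))*conj(exp(2*I*pi/7)) + 1*(exp(6*I*pi/7))*conj(exp(4*I*pi/7)) + 1*(exp(2*I*pi/7))*conj(exp(6*I*pi/7)) + 1*(exp(-2*I*pi/7))*conj(exp(-6*I*pi/7)) + 1*(exp(-6*I*pi/7))*conj(exp(-4*I*pi/7)) + 1*(exp(4*I*pi/7))*conj(exp(-2*I*pi/7))]
      = (1/7)[(1) + (exp(-6*I*pi/7)) + (exp(2*I*pi/7)) + (exp(-4*I*pi/7)) + (exp(4*I*pi/7)) + (exp(-2*I*pi/7)) + (exp(6*I*pi/7))] = 0/7 = 0
  <chi_5*chi_0, chi_2> = (1/7)[1*(1)*conj(1) + 1*(exp(-4*I*pi/7))*conj(exp(4*I*pi/7)) + 1*(exp(6*I*pi/7))*conj(exp(-6*I*pi/7)) + 1*(exp(2*I*pi/7))*conj(exp(-2*I*pi/7)) + 1*(exp(-2*I*pi/7))*conj(exp(2*I*pi/7)) + 1*(exp(-6*I*pi/7))*conj(exp(6*I*pi/7)) + 1*(exp(4*I*pi/7))*conj(exp(-4*I*pi/7))]
      = (1/7)[(1) + (exp(6*I*pi/7)) + (exp(-2*I*pi/7)) + (exp(4*I*pi/7)) + (exp(-4*I*pi/7)) + (exp(2*I*pi/7)) + (exp(-6*I*pi/7))] = 0/7 = 0
  <chi_5*chi_0, chi_3> = (1/7)[1*(1)*conj(1) + 1*(exp(-4*I*pi/7))*conj(exp(6*I*pi/7)) + 1*(exp(6*I*pi/7))*conj(exp(-2*I*pi/7)) + 1*(exp(2*I*pi/7))*conj(exp(4*I*pi/7)) + 1*(exp(-2*I*pi/7))*conj(exp(-4*I*pi/7)) + 1*(exp(-6*I*pi/7))*conj(exp(2*I*pi/7)) + 1*(exp(4*I*pi/7))*conj(exp(-6*I*pi/7))]
      = (1/7)[(1) + (exp(4*I*pi/7)) + (exp(-6*I*pi/7)) + (exp(-2*I*pi/7)) + (exp(2*I*pi/7)) + (exp(6*I*pi/7)) + (exp(-4*I*pi/7))] = 0/7 = 0
  <chi_5*chi_0, chi_4> = (1/7)[1*(1)*conj(1) + 1*(exp(-4*I*pi/7))*conj(exp(-6*I*pi/7)) + 1*(exp(6*I*pi/7))*conj(exp(2*I*pi/7)) + 1*(exp(2*I*pi/7))*conj(exp(-4*I*pi/7)) + 1*(exp(-2*I*pi/7))*conj(exp(4*I*pi/7)) + 1*(exp(-6*I*pi/7))*conj(exp(-2*I*pi/7)) + 1*(exp(4*I*pi/7))*conj(exp(6*I*pi/7))]
      = (1/7)[(1) + (exp(2*I*pi/7)) + (exp(4*I*pi/7)) + (exp(6*I*pi/7)) + (exp(-6*I*pi/7)) + (exp(-4*I*pi/7)) + (exp(-2*I*pi/7))] = 0/7 = 0
  <chi_5*chi_0, chi_5> = (1/7)[1*(1)*conj(1) + 1*(exp(-4*I*pi/7))*conj(exp(-4*I*pi/7)) + 1*(exp(6*I*pi/7))*conj(exp(6*I*pi/7)) + 1*(exp(2*I*pi/7))*conj(exp(2*I*pi/7)) + 1*(exp(-2*I*pi/7))*conj(exp(-2*I*pi/7)) + 1*(exp(-6*I*pi/7))*conj(exp(-6*I*pi/7)) + 1*(exp(4*I*pi/7))*conj(exp(4*I*pi/7))]
      = (1/7)[(1) + (1) + (1) + (1) + (1) + (1) + (1)] = 7/7 = 1
  <chi_5*chi_0, chi_6> = (1/7)[1*(1)*conj(1) + 1*(exp(-4*I*pi/7))*conj(exp(-2*I*pi/7)) + 1*(exp(6*I*pi/7))*conj(exp(-4*I*pi/7)) + 1*(exp(2*I*pi/7))*conj(exp(-6*I*pi/7)) + 1*(exp(-2*I*pi/7))*conj(exp(6*I*pi/7)) + 1*(exp(-6*I*pi/7))*conj(exp(4*I*pi/7)) + 1*(exp(4*I*pi/7))*conj(exp(2*I*pi/7))]
      = (1/7)[(1) + (exp(-2*I*pi/7)) + (exp(-4*I*pi/7)) + (exp(-6*I*pi/7)) + (exp(6*I*pi/7)) + (exp(4*I*pi/7)) + (exp(2*I*pi/7))] = 0/7 = 0
(Exp terms are combined using exp(i*s)*conj(exp(i*t)) = exp(i*(s-t)), and sums of them are collapsed using the identity that for every m > 1 the m distinct m-th roots of unity sum to 0, e.g. 1 + exp(2*I*pi/3) + exp(-2*I*pi/3) = 0.)
Hence the multiplicities are chi_5: 1. Dimension check: dim(chi_5)*dim(chi_0) = 1*1 = 1 and sum (mult * dim) = 1*1 = 1.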